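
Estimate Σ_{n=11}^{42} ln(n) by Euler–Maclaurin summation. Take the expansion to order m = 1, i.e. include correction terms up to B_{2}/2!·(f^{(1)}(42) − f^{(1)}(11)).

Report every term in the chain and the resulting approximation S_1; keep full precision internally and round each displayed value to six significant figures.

S_1 ≈ 102.667

Integral: ∫_11^42 ln(x) dx = 99.6053.
½[f(11) + f(42)] = ½[2.39790 + 3.73767] = 3.06778.
Integral + boundary = 102.673.
k=1: B_{2}/(2)! × [f^{(1)}(42) − f^{(1)}(11)] = 1/12 × (0.0238095 − 0.0909091) = -0.00559163.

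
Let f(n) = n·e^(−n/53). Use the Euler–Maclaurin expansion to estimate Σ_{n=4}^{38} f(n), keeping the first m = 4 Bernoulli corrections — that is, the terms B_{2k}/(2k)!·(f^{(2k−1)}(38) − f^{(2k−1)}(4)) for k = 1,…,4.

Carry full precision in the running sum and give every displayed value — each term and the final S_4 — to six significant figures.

∫_4^38 x·e^(−x/53) dx evaluates to 446.687.
Endpoint term: (f(4) + f(38))/2 = (3.70922 + 18.5525)/2 = 11.1309.
Running total after boundary: 457.818.
Order-1 term: 1/12 · (0.138177 − 0.857321) = -0.0599287.
Partial sum through k=1: 457.758.
Order-2 term: −1/720 · (0.000396805 − 0.000965444) = 7.89777e-07.
Partial sum through k=2: 457.758.
Order-3 term: 1/30240 · (2.65012e-07 − 5.78741e-07) = -1.03746e-11.
Partial sum through k=3: 457.758.
Order-4 term: −1/1209600 · (1.38399e-10 − 2.89706e-10) = 1.25089e-16.

S_4 ≈ 457.758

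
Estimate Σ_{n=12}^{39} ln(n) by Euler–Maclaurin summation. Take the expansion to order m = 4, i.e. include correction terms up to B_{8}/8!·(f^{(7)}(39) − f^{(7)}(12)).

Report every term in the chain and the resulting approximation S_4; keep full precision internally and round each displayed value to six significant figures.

S_4 ≈ 89.1295

The integral term ∫_12^39 ln(x) dx = 86.0600.
½[f(12) + f(39)] = ½[2.48491 + 3.66356] = 3.07423.
So far: 89.1343.
Correction k=1: B_{2}/2! · (f^{(1)}(39) − f^{(1)}(12)) = 1/12 · (0.0256410 − 0.0833333) = -0.00480769.
After k=1: 89.1295.
Correction k=2: B_{4}/4! · (f^{(3)}(39) − f^{(3)}(12)) = −1/720 · (3.37160e-05 − 0.00115741) = 1.56068e-06.
After k=2: 89.1295.
Correction k=3: B_{6}/6! · (f^{(5)}(39) − f^{(5)}(12)) = 1/30240 · (2.66004e-07 − 9.64506e-05) = -3.18071e-09.
After k=3: 89.1295.
Correction k=4: B_{8}/8! · (f^{(7)}(39) − f^{(7)}(12)) = −1/1209600 · (5.24663e-09 − 2.00939e-05) = 1.66077e-11.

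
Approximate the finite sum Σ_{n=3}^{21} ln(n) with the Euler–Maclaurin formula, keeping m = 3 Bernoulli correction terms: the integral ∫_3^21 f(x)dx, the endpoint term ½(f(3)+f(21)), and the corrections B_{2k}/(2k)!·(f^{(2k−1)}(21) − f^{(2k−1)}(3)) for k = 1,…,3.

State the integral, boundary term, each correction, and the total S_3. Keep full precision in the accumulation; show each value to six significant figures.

S_3 ≈ 44.6870

∫_3^21 ln(x) dx evaluates to 42.6391.
Endpoint term: (f(3) + f(21))/2 = (1.09861 + 3.04452)/2 = 2.07157.
So far: 44.7107.
Order-1 term: 1/12 · (0.0476190 − 0.333333) = -0.0238095.
After k=1: 44.6869.
Order-2 term: −1/720 · (0.000215959 − 0.0740741) = 0.000102581.
After k=2: 44.6870.
Order-3 term: 1/30240 · (5.87645e-06 − 0.0987654) = -3.26586e-06.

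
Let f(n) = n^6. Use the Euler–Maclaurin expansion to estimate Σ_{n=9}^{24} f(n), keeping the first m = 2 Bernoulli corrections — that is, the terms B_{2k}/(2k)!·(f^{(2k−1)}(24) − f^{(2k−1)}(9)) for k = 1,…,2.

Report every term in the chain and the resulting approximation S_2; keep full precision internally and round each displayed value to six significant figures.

Integral: ∫_9^24 x^6 dx = 6.54527e+08.
½[f(9) + f(24)] = ½[531441 + 1.91103e+08] = 9.58172e+07.
So far: 7.50344e+08.
Order-1 term: 1/12 · (4.77757e+07 − 354294) = 3.95179e+06.
Partial sum through k=1: 7.54296e+08.
Order-2 term: −1/720 · (1.65888e+06 − 87480.0) = -2182.50.

S_2 ≈ 7.54294e+08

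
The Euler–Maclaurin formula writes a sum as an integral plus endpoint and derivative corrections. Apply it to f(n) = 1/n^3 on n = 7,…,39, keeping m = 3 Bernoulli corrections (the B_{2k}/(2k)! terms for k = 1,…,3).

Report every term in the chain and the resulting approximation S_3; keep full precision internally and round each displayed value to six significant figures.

S_3 ≈ 0.0114448

∫_7^39 1/x^3 dx evaluates to 0.00987535.
Endpoint term: (f(7) + f(39))/2 = (0.00291545 + 1.68580e-05)/2 = 0.00146615.
Running total after boundary: 0.0113415.
k=1: B_{2}/(2)! × [f^{(1)}(39) − f^{(1)}(7)] = 1/12 × (-1.29677e-06 − (-0.00124948)) = 0.000104015.
After k=1: 0.0114455.
k=2: B_{4}/(4)! × [f^{(3)}(39) − f^{(3)}(7)] = −1/720 × (-1.70515e-08 − (-0.000509992)) = -7.08298e-07.
After k=2: 0.0114448.
k=3: B_{6}/(6)! × [f^{(5)}(39) − f^{(5)}(7)] = 1/30240 × (-4.70851e-10 − (-0.000437136)) = 1.44555e-08.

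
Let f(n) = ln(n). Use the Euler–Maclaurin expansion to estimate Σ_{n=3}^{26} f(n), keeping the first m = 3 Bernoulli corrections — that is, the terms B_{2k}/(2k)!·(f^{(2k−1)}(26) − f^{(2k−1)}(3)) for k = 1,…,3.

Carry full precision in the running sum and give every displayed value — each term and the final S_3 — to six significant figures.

The integral term ∫_3^26 ln(x) dx = 58.4147.
Boundary: ½(f(3) + f(26)) = ½(1.09861 + 3.25810) = 2.17835.
Integral + boundary = 60.5930.
Order-1 term: 1/12 · (0.0384615 − 0.333333) = -0.0245726.
Running total after k=1: 60.5685.
Order-2 term: −1/720 · (0.000113792 − 0.0740741) = 0.000102723.
Running total after k=2: 60.5686.
Order-3 term: 1/30240 · (2.01997e-06 − 0.0987654) = -3.26599e-06.

S_3 ≈ 60.5686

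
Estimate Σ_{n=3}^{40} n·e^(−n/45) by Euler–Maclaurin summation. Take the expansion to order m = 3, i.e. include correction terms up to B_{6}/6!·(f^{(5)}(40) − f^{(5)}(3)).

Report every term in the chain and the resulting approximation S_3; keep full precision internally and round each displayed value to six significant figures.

S_3 ≈ 457.747

∫_3^40 x·e^(−x/45) dx evaluates to 448.191.
Boundary: ½(f(3) + f(40)) = ½(2.80652 + 16.4445) = 9.62551.
So far: 457.816.
k=1: B_{2}/(2)! × [f^{(1)}(40) − f^{(1)}(3)] = 1/12 × (0.0456791 − 0.873140) = -0.0689551.
Partial sum through k=1: 457.747.
k=2: B_{4}/(4)! × [f^{(3)}(40) − f^{(3)}(3)] = −1/720 × (0.000428594 − 0.00135514) = 1.28687e-06.
Partial sum through k=2: 457.747.
k=3: B_{6}/(6)! × [f^{(5)}(40) − f^{(5)}(3)] = 1/30240 × (4.12164e-07 − 1.12548e-06) = -2.35885e-11.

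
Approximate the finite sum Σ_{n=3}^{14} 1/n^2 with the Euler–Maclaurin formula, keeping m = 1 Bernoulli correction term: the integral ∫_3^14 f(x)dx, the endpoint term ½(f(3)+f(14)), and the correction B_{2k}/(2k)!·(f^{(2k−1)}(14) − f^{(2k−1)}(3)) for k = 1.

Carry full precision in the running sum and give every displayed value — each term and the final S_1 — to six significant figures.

The integral term ∫_3^14 1/x^2 dx = 0.261905.
Boundary: ½(f(3) + f(14)) = ½(0.111111 + 0.00510204) = 0.0581066.
Integral + boundary = 0.320011.
k=1: B_{2}/(2)! × [f^{(1)}(14) − f^{(1)}(3)] = 1/12 × (-0.000728863 − (-0.0740741)) = 0.00611210.

S_1 ≈ 0.326123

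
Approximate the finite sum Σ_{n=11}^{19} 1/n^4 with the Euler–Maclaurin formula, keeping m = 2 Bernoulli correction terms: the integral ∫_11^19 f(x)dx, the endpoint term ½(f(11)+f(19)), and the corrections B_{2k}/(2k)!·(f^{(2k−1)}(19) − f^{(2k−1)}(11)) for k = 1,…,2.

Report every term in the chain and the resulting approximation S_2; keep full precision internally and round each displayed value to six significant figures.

The integral term ∫_11^19 1/x^4 dx = 0.000201840.
Boundary: ½(f(11) + f(19)) = ½(6.83013e-05 + 7.67336e-06) = 3.79874e-05.
Integral + boundary = 0.000239828.
k=1: B_{2}/(2)! × [f^{(1)}(19) − f^{(1)}(11)] = 1/12 × (-1.61544e-06 − (-2.48369e-05)) = 1.93512e-06.
After k=1: 0.000241763.
k=2: B_{4}/(4)! × [f^{(3)}(19) − f^{(3)}(11)] = −1/720 × (-1.34247e-07 − (-6.15790e-06)) = -8.36618e-09.

S_2 ≈ 0.000241754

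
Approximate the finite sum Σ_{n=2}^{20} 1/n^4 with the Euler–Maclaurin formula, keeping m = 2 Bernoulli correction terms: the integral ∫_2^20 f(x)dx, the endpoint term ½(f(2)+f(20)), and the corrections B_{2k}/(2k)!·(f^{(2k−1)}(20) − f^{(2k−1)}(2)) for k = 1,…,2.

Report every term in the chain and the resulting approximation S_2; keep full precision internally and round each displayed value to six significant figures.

∫_2^20 1/x^4 dx evaluates to 0.0416250.
Boundary: ½(f(2) + f(20)) = ½(0.0625000 + 6.25000e-06) = 0.0312531.
So far: 0.0728781.
Correction k=1: B_{2}/2! · (f^{(1)}(20) − f^{(1)}(2)) = 1/12 · (-1.25000e-06 − (-0.125000)) = 0.0104166.
After k=1: 0.0832947.
Correction k=2: B_{4}/4! · (f^{(3)}(20) − f^{(3)}(2)) = −1/720 · (-9.37500e-08 − (-0.937500)) = -0.00130208.

S_2 ≈ 0.0819926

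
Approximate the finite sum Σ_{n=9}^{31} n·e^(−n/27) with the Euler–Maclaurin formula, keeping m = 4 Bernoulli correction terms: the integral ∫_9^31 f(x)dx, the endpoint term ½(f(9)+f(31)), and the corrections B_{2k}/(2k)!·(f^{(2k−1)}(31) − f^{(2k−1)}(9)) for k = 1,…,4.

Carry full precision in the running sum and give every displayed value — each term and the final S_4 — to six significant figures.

S_4 ≈ 207.794

∫_9^31 x·e^(−x/27) dx evaluates to 199.696.
Boundary: ½(f(9) + f(31)) = ½(6.44878 + 9.83393) = 8.14136.
So far: 207.838.
k=1: B_{2}/(2)! × [f^{(1)}(31) − f^{(1)}(9)] = 1/12 × (-0.0469961 − 0.477688) = -0.0437236.
Partial sum through k=1: 207.794.
k=2: B_{4}/(4)! × [f^{(3)}(31) − f^{(3)}(9)] = −1/720 × (0.000805832 − 0.00262106) = 2.52115e-06.
Partial sum through k=2: 207.794.
k=3: B_{6}/(6)! × [f^{(5)}(31) − f^{(5)}(9)] = 1/30240 × (2.29922e-06 − 6.29197e-06) = -1.32036e-10.
Partial sum through k=3: 207.794.
k=4: B_{8}/(8)! × [f^{(7)}(31) − f^{(7)}(9)] = −1/1209600 × (4.79155e-09 − 1.23300e-08) = 6.23214e-15.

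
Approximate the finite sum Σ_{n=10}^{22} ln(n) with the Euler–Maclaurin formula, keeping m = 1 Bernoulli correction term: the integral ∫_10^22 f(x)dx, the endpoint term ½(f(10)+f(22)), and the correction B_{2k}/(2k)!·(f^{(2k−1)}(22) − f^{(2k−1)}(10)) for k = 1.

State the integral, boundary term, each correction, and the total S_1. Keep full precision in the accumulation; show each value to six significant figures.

The integral term ∫_10^22 ln(x) dx = 32.9771.
Endpoint term: (f(10) + f(22))/2 = (2.30259 + 3.09104)/2 = 2.69681.
Integral + boundary = 35.6739.
Correction k=1: B_{2}/2! · (f^{(1)}(22) − f^{(1)}(10)) = 1/12 · (0.0454545 − 0.100000) = -0.00454545.

S_1 ≈ 35.6694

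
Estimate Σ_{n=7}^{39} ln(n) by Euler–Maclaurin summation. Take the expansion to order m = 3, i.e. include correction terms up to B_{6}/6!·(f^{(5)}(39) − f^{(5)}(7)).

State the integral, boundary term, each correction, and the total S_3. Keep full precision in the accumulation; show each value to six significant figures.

Integral: ∫_7^39 ln(x) dx = 97.2575.
Endpoint term: (f(7) + f(39))/2 = (1.94591 + 3.66356)/2 = 2.80474.
Running total after boundary: 100.062.
Order-1 term: 1/12 · (0.0256410 − 0.142857) = -0.00976801.
Partial sum through k=1: 100.053.
Order-2 term: −1/720 · (3.37160e-05 − 0.00583090) = 8.05165e-06.
Partial sum through k=2: 100.053.
Order-3 term: 1/30240 · (2.66004e-07 − 0.00142798) = -4.72126e-08.

S_3 ≈ 100.053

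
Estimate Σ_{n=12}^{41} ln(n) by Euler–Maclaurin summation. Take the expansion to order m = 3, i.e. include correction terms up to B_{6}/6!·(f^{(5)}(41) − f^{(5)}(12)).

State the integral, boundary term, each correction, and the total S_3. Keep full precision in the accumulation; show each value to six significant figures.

Integral: ∫_12^41 ln(x) dx = 93.4376.
Boundary: ½(f(12) + f(41)) = ½(2.48491 + 3.71357) = 3.09924.
So far: 96.5368.
Order-1 term: 1/12 · (0.0243902 − 0.0833333) = -0.00491192.
Running total after k=1: 96.5319.
Order-2 term: −1/720 · (2.90187e-05 − 0.00115741) = 1.56721e-06.
Running total after k=2: 96.5319.
Order-3 term: 1/30240 · (2.07153e-07 − 9.64506e-05) = -3.18265e-09.

S_3 ≈ 96.5319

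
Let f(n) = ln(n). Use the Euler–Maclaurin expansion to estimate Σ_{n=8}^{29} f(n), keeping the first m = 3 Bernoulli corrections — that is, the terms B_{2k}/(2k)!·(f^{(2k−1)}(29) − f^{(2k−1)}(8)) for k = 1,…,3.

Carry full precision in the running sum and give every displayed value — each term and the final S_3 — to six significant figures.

S_3 ≈ 62.7319

Integral: ∫_8^29 ln(x) dx = 60.0160.
½[f(8) + f(29)] = ½[2.07944 + 3.36730] = 2.72337.
Integral + boundary = 62.7394.
k=1: B_{2}/(2)! × [f^{(1)}(29) − f^{(1)}(8)] = 1/12 × (0.0344828 − 0.125000) = -0.00754310.
Running total after k=1: 62.7319.
k=2: B_{4}/(4)! × [f^{(3)}(29) − f^{(3)}(8)] = −1/720 × (8.20042e-05 − 0.00390625) = 5.31145e-06.
Running total after k=2: 62.7319.
k=3: B_{6}/(6)! × [f^{(5)}(29) − f^{(5)}(8)] = 1/30240 × (1.17010e-06 − 0.000732422) = -2.41816e-08.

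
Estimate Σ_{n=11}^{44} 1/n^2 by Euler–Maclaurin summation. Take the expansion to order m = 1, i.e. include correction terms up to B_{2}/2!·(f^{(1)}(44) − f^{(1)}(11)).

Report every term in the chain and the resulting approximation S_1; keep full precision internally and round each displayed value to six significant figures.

The integral term ∫_11^44 1/x^2 dx = 0.0681818.
Endpoint term: (f(11) + f(44))/2 = (0.00826446 + 0.000516529)/2 = 0.00439050.
Integral + boundary = 0.0725723.
Correction k=1: B_{2}/2! · (f^{(1)}(44) − f^{(1)}(11)) = 1/12 · (-2.34786e-05 − (-0.00150263)) = 0.000123263.

S_1 ≈ 0.0726956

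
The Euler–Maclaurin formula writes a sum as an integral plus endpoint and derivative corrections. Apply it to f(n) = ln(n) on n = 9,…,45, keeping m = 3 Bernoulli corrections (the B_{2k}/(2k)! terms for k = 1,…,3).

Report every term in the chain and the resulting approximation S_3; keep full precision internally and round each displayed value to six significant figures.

S_3 ≈ 118.519

∫_9^45 ln(x) dx evaluates to 115.525.
Endpoint term: (f(9) + f(45))/2 = (2.19722 + 3.80666)/2 = 3.00194.
Running total after boundary: 118.527.
Order-1 term: 1/12 · (0.0222222 − 0.111111) = -0.00740741.
Partial sum through k=1: 118.519.
Order-2 term: −1/720 · (2.19479e-05 − 0.00274348) = 3.77991e-06.
Partial sum through k=2: 118.519.
Order-3 term: 1/30240 · (1.30061e-07 − 0.000406442) = -1.34362e-08.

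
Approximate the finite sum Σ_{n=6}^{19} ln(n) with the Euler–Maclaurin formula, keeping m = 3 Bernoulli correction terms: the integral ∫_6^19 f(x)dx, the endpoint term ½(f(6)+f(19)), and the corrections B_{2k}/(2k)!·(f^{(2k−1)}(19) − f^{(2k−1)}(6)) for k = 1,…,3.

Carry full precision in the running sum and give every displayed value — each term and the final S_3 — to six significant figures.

Integral: ∫_6^19 ln(x) dx = 32.1938.
½[f(6) + f(19)] = ½[1.79176 + 2.94444] = 2.36810.
So far: 34.5619.
k=1: B_{2}/(2)! × [f^{(1)}(19) − f^{(1)}(6)] = 1/12 × (0.0526316 − 0.166667) = -0.00950292.
After k=1: 34.5524.
k=2: B_{4}/(4)! × [f^{(3)}(19) − f^{(3)}(6)] = −1/720 × (0.000291588 − 0.00925926) = 1.24551e-05.
After k=2: 34.5524.
k=3: B_{6}/(6)! × [f^{(5)}(19) − f^{(5)}(6)] = 1/30240 × (9.69267e-06 − 0.00308642) = -1.01744e-07.

S_3 ≈ 34.5524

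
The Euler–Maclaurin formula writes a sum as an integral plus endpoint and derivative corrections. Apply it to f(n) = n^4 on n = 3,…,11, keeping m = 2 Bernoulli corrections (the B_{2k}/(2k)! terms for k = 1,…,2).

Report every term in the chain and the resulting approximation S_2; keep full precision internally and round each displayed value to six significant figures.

Integral: ∫_3^11 x^4 dx = 32161.6.
Endpoint term: (f(3) + f(11))/2 = (81.0000 + 14641.0)/2 = 7361.00.
So far: 39522.6.
Correction k=1: B_{2}/2! · (f^{(1)}(11) − f^{(1)}(3)) = 1/12 · (5324.00 − 108.000) = 434.667.
Partial sum through k=1: 39957.3.
Correction k=2: B_{4}/4! · (f^{(3)}(11) − f^{(3)}(3)) = −1/720 · (264.000 − 72.0000) = -0.266667.

S_2 ≈ 39957.0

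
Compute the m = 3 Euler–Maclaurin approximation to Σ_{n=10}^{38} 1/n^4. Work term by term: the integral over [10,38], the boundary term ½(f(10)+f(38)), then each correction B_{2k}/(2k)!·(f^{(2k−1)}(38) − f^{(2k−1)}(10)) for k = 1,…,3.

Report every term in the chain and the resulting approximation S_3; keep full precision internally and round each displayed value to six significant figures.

The integral term ∫_10^38 1/x^4 dx = 0.000327259.
½[f(10) + f(38)] = ½[0.000100000 + 4.79585e-07] = 5.02398e-05.
Running total after boundary: 0.000377498.
Order-1 term: 1/12 · (-5.04826e-08 − (-4.00000e-05)) = 3.32913e-06.
Partial sum through k=1: 0.000380828.
Order-2 term: −1/720 · (-1.04881e-09 − (-1.20000e-05)) = -1.66652e-08.
Partial sum through k=2: 0.000380811.
Order-3 term: 1/30240 · (-4.06740e-11 − (-6.72000e-06)) = 2.22221e-10.

S_3 ≈ 0.000380811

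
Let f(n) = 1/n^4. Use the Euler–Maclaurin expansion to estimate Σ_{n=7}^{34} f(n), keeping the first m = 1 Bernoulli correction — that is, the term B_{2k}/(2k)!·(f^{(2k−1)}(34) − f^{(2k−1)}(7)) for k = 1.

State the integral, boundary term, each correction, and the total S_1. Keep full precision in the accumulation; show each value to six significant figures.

∫_7^34 1/x^4 dx evaluates to 0.000963336.
Endpoint term: (f(7) + f(34))/2 = (0.000416493 + 7.48315e-07)/2 = 0.000208621.
Running total after boundary: 0.00117196.
Order-1 term: 1/12 · (-8.80370e-08 − (-0.000237996)) = 1.98257e-05.

S_1 ≈ 0.00119178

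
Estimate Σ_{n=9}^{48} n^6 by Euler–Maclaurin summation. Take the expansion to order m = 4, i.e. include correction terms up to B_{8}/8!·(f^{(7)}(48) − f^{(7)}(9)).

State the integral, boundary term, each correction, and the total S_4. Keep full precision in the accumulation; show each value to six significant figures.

∫_9^48 x^6 dx evaluates to 8.38662e+10.
Boundary: ½(f(9) + f(48)) = ½(531441 + 1.22306e+10) = 6.11556e+09.
Running total after boundary: 8.99818e+10.
Order-1 term: 1/12 · (1.52882e+09 − 354294) = 1.27372e+08.
Running total after k=1: 9.01092e+10.
Order-2 term: −1/720 · (1.32710e+07 − 87480.0) = -18310.5.
Running total after k=2: 9.01091e+10.
Order-3 term: 1/30240 · (34560.0 − 6480.00) = 0.928571.
Running total after k=3: 9.01091e+10.
Order-4 term: −1/1209600 · (0.00000 − 0.00000) = 0.00000.

S_4 ≈ 9.01091e+10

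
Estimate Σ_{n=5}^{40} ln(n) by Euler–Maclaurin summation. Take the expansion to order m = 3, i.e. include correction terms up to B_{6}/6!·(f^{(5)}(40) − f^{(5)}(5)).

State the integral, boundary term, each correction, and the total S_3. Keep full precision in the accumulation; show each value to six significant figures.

Integral: ∫_5^40 ln(x) dx = 104.508.
½[f(5) + f(40)] = ½[1.60944 + 3.68888] = 2.64916.
So far: 107.157.
Correction k=1: B_{2}/2! · (f^{(1)}(40) − f^{(1)}(5)) = 1/12 · (0.0250000 − 0.200000) = -0.0145833.
After k=1: 107.143.
Correction k=2: B_{4}/4! · (f^{(3)}(40) − f^{(3)}(5)) = −1/720 · (3.12500e-05 − 0.0160000) = 2.21788e-05.
After k=2: 107.143.
Correction k=3: B_{6}/6! · (f^{(5)}(40) − f^{(5)}(5)) = 1/30240 · (2.34375e-07 − 0.00768000) = -2.53961e-07.

S_3 ≈ 107.143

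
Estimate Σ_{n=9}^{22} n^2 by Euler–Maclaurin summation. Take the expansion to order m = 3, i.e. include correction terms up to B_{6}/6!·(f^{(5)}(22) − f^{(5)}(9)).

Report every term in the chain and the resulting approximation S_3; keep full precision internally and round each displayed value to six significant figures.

S_3 ≈ 3591.00

The integral term ∫_9^22 x^2 dx = 3306.33.
½[f(9) + f(22)] = ½[81.0000 + 484.000] = 282.500.
So far: 3588.83.
Order-1 term: 1/12 · (44.0000 − 18.0000) = 2.16667.
Running total after k=1: 3591.00.
Order-2 term: −1/720 · (0.00000 − 0.00000) = 0.00000.
Running total after k=2: 3591.00.
Order-3 term: 1/30240 · (0.00000 − 0.00000) = 0.00000.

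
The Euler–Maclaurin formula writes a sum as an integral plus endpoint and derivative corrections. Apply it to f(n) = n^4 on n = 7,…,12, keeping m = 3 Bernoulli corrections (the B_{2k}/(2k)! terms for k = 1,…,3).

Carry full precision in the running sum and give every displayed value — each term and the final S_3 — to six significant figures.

∫_7^12 x^4 dx evaluates to 46405.0.
½[f(7) + f(12)] = ½[2401.00 + 20736.0] = 11568.5.
Integral + boundary = 57973.5.
Correction k=1: B_{2}/2! · (f^{(1)}(12) − f^{(1)}(7)) = 1/12 · (6912.00 − 1372.00) = 461.667.
After k=1: 58435.2.
Correction k=2: B_{4}/4! · (f^{(3)}(12) − f^{(3)}(7)) = −1/720 · (288.000 − 168.000) = -0.166667.
After k=2: 58435.0.
Correction k=3: B_{6}/6! · (f^{(5)}(12) − f^{(5)}(7)) = 1/30240 · (0.00000 − 0.00000) = 0.00000.

S_3 ≈ 58435.0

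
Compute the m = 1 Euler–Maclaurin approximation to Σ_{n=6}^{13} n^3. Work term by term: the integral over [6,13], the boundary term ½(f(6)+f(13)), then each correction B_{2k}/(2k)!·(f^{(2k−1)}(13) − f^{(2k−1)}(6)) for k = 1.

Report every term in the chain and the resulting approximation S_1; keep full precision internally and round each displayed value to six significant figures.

The integral term ∫_6^13 x^3 dx = 6816.25.
½[f(6) + f(13)] = ½[216.000 + 2197.00] = 1206.50.
So far: 8022.75.
k=1: B_{2}/(2)! × [f^{(1)}(13) − f^{(1)}(6)] = 1/12 × (507.000 − 108.000) = 33.2500.

S_1 ≈ 8056.00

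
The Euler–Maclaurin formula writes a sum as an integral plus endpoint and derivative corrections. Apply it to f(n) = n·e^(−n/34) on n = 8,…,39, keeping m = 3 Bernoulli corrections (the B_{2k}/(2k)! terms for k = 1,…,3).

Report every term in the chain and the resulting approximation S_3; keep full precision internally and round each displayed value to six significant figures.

S_3 ≈ 349.696

Integral: ∫_8^39 x·e^(−x/34) dx = 340.396.
Endpoint term: (f(8) + f(39))/2 = (6.32271 + 12.3852)/2 = 9.35396.
So far: 349.750.
Correction k=1: B_{2}/2! · (f^{(1)}(39) − f^{(1)}(8)) = 1/12 · (-0.0467014 − 0.604376) = -0.0542565.
After k=1: 349.696.
Correction k=2: B_{4}/4! · (f^{(3)}(39) − f^{(3)}(8)) = −1/720 · (0.000509029 − 0.00189018) = 1.91827e-06.
After k=2: 349.696.
Correction k=3: B_{6}/6! · (f^{(5)}(39) − f^{(5)}(8)) = 1/30240 · (9.15620e-07 − 2.81795e-06) = -6.29078e-11.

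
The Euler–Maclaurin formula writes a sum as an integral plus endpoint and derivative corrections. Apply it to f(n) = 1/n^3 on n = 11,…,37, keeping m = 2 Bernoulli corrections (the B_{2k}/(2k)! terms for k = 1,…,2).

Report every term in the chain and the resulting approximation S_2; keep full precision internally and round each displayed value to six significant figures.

S_2 ≈ 0.00416942

Integral: ∫_11^37 1/x^3 dx = 0.00376700.
Boundary: ½(f(11) + f(37)) = ½(0.000751315 + 1.97422e-05) = 0.000385528.
Running total after boundary: 0.00415253.
k=1: B_{2}/(2)! × [f^{(1)}(37) − f^{(1)}(11)] = 1/12 × (-1.60072e-06 − (-0.000204904)) = 1.69419e-05.
After k=1: 0.00416947.
k=2: B_{4}/(4)! × [f^{(3)}(37) − f^{(3)}(11)] = −1/720 × (-2.33852e-08 − (-3.38684e-05)) = -4.70070e-08.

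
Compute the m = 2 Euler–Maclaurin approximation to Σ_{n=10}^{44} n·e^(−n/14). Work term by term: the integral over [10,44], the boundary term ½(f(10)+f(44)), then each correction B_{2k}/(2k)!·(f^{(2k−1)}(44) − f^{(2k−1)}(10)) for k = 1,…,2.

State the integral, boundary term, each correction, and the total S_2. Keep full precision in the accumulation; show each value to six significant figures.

∫_10^44 x·e^(−x/14) dx evaluates to 129.441.
½[f(10) + f(44)] = ½[4.89542 + 1.89901] = 3.39721.
Running total after boundary: 132.838.
k=1: B_{2}/(2)! × [f^{(1)}(44) − f^{(1)}(10)] = 1/12 × (-0.0924842 − 0.139869) = -0.0193628.
Partial sum through k=1: 132.818.
k=2: B_{4}/(4)! × [f^{(3)}(44) − f^{(3)}(10)] = −1/720 × (-3.14572e-05 − 0.00570894) = 7.97277e-06.

S_2 ≈ 132.818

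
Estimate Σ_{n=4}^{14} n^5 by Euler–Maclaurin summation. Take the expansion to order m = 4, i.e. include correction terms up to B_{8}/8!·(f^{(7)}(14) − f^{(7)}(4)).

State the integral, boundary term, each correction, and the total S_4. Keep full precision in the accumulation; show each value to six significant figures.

Integral: ∫_4^14 x^5 dx = 1.25424e+06.
Endpoint term: (f(4) + f(14))/2 = (1024.00 + 537824)/2 = 269424.
Integral + boundary = 1.52366e+06.
Order-1 term: 1/12 · (192080 − 1280.00) = 15900.0.
After k=1: 1.53956e+06.
Order-2 term: −1/720 · (11760.0 − 960.000) = -15.0000.
After k=2: 1.53955e+06.
Order-3 term: 1/30240 · (120.000 − 120.000) = 0.00000.
After k=3: 1.53955e+06.
Order-4 term: −1/1209600 · (0.00000 − 0.00000) = 0.00000.

S_4 ≈ 1.53955e+06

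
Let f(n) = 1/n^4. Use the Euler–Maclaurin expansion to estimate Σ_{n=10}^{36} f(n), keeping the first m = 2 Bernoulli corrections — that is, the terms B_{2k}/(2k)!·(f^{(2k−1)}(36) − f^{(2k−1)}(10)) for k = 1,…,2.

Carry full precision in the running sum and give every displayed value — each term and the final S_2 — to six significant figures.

S_2 ≈ 0.000379798

The integral term ∫_10^36 1/x^4 dx = 0.000326189.
Endpoint term: (f(10) + f(36))/2 = (0.000100000 + 5.95374e-07)/2 = 5.02977e-05.
Running total after boundary: 0.000376487.
k=1: B_{2}/(2)! × [f^{(1)}(36) − f^{(1)}(10)] = 1/12 × (-6.61527e-08 − (-4.00000e-05)) = 3.32782e-06.
Running total after k=1: 0.000379814.
k=2: B_{4}/(4)! × [f^{(3)}(36) − f^{(3)}(10)] = −1/720 × (-1.53131e-09 − (-1.20000e-05)) = -1.66645e-08.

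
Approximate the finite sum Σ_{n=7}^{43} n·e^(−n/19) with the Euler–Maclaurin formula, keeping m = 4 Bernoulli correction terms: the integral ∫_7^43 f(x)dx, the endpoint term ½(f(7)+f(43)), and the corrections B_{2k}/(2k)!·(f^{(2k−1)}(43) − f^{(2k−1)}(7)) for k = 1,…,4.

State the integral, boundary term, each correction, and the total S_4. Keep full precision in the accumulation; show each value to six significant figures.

Integral: ∫_7^43 x·e^(−x/19) dx = 219.225.
½[f(7) + f(43)] = ½[4.84278 + 4.47292] = 4.65785.
So far: 223.883.
Order-1 term: 1/12 · (-0.131396 − 0.436943) = -0.0473615.
Running total after k=1: 223.835.
Order-2 term: −1/720 · (0.000212320 − 0.00504320) = 6.70955e-06.
Running total after k=2: 223.835.
Order-3 term: 1/30240 · (2.18453e-06 − 2.45873e-05) = -7.40833e-10.
Running total after k=3: 223.835.
Order-4 term: −1/1209600 · (1.04735e-08 − 9.75196e-08) = 7.19628e-14.

S_4 ≈ 223.835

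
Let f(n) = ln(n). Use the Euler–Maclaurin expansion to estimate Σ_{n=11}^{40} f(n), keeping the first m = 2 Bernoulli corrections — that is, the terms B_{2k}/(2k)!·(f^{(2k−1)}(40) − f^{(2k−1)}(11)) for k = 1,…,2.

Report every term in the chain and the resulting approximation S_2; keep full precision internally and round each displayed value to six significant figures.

S_2 ≈ 95.2162

The integral term ∫_11^40 ln(x) dx = 92.1783.
Boundary: ½(f(11) + f(40)) = ½(2.39790 + 3.68888) = 3.04339.
Integral + boundary = 95.2217.
Correction k=1: B_{2}/2! · (f^{(1)}(40) − f^{(1)}(11)) = 1/12 · (0.0250000 − 0.0909091) = -0.00549242.
Partial sum through k=1: 95.2162.
Correction k=2: B_{4}/4! · (f^{(3)}(40) − f^{(3)}(11)) = −1/720 · (3.12500e-05 − 0.00150263) = 2.04358e-06.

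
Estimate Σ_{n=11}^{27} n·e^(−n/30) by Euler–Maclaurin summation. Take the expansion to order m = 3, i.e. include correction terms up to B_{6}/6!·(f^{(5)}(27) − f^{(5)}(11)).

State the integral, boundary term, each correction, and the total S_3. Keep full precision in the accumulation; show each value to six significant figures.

S_3 ≈ 166.473

∫_11^27 x·e^(−x/30) dx evaluates to 157.206.
Endpoint term: (f(11) + f(27))/2 = (7.62345 + 10.9774)/2 = 9.30041.
Integral + boundary = 166.506.
Correction k=1: B_{2}/2! · (f^{(1)}(27) − f^{(1)}(11)) = 1/12 · (0.0406570 − 0.438926) = -0.0331891.
Partial sum through k=1: 166.473.
Correction k=2: B_{4}/4! · (f^{(3)}(27) − f^{(3)}(11)) = −1/720 · (0.000948663 − 0.00202779) = 1.49878e-06.
Partial sum through k=2: 166.473.
Correction k=3: B_{6}/6! · (f^{(5)}(27) − f^{(5)}(11)) = 1/30240 · (2.05795e-06 − 3.96431e-06) = -6.30410e-11.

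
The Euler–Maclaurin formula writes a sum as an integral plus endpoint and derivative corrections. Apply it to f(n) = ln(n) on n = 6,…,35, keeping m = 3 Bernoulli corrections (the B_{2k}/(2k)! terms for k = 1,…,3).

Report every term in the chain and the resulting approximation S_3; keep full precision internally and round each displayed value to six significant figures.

The integral term ∫_6^35 ln(x) dx = 84.6866.
Boundary: ½(f(6) + f(35)) = ½(1.79176 + 3.55535) = 2.67355.
So far: 87.3602.
Order-1 term: 1/12 · (0.0285714 − 0.166667) = -0.0115079.
Running total after k=1: 87.3487.
Order-2 term: −1/720 · (4.66472e-05 − 0.00925926) = 1.27953e-05.
Running total after k=2: 87.3487.
Order-3 term: 1/30240 · (4.56952e-07 − 0.00308642) = -1.02049e-07.

S_3 ≈ 87.3487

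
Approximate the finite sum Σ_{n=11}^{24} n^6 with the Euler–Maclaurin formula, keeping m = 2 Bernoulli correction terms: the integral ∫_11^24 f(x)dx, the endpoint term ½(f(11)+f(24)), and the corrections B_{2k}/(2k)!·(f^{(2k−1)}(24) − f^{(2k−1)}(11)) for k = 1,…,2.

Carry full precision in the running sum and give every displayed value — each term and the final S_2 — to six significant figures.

∫_11^24 x^6 dx evaluates to 6.52426e+08.
½[f(11) + f(24)] = ½[1.77156e+06 + 1.91103e+08] = 9.64373e+07.
Integral + boundary = 7.48864e+08.
Order-1 term: 1/12 · (4.77757e+07 − 966306) = 3.90079e+06.
Running total after k=1: 7.52764e+08.
Order-2 term: −1/720 · (1.65888e+06 − 159720) = -2082.17.

S_2 ≈ 7.52762e+08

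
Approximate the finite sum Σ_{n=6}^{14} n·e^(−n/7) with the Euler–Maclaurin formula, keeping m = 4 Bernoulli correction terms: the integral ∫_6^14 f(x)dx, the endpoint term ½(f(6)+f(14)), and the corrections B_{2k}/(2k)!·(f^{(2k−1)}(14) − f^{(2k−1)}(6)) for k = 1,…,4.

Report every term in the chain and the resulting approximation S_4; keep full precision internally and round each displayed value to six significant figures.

S_4 ≈ 20.9278

Integral: ∫_6^14 x·e^(−x/7) dx = 18.7236.
Boundary: ½(f(6) + f(14)) = ½(2.54624 + 1.89469) = 2.22047.
Running total after boundary: 20.9441.
Correction k=1: B_{2}/2! · (f^{(1)}(14) − f^{(1)}(6)) = 1/12 · (-0.135335 − 0.0606247) = -0.0163300.
Running total after k=1: 20.9278.
Correction k=2: B_{4}/4! · (f^{(3)}(14) − f^{(3)}(6)) = −1/720 · (0.00276194 − 0.0185586) = 2.19398e-05.
Running total after k=2: 20.9278.
Correction k=3: B_{6}/6! · (f^{(5)}(14) − f^{(5)}(6)) = 1/30240 · (0.000169099 − 0.000732243) = -1.86225e-08.
Running total after k=3: 20.9278.
Correction k=4: B_{8}/8! · (f^{(7)}(14) − f^{(7)}(6)) = −1/1209600 · (5.75165e-06 − 2.21580e-05) = 1.35634e-11.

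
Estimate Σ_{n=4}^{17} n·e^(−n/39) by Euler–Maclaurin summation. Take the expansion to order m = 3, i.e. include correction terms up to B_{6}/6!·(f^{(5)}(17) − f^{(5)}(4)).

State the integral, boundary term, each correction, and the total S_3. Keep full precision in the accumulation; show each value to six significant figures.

S_3 ≈ 108.433

Integral: ∫_4^17 x·e^(−x/39) dx = 101.169.
½[f(4) + f(17)] = ½[3.61008 + 10.9936] = 7.30186.
Integral + boundary = 108.470.
Order-1 term: 1/12 · (0.364796 − 0.809954) = -0.0370965.
After k=1: 108.433.
Order-2 term: −1/720 · (0.00109018 − 0.00171926) = 8.73722e-07.
After k=2: 108.433.
Order-3 term: 1/30240 · (1.27582e-06 − 1.91059e-06) = -2.09911e-11.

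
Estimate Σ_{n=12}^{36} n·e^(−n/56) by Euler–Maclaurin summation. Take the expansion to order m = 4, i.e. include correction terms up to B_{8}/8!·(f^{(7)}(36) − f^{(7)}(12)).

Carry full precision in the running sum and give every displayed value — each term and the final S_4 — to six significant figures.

S_4 ≈ 378.914

Integral: ∫_12^36 x·e^(−x/56) dx = 364.644.
Boundary: ½(f(12) + f(36)) = ½(9.68541 + 18.9284) = 14.3069.
So far: 378.951.
Order-1 term: 1/12 · (0.187781 − 0.634164) = -0.0371985.
Partial sum through k=1: 378.914.
Order-2 term: −1/720 · (0.000395203 − 0.000716964) = 4.46890e-07.
Partial sum through k=2: 378.914.
Order-3 term: 1/30240 · (2.32949e-07 − 3.92764e-07) = -5.28489e-12.
Partial sum through k=3: 378.914.
Order-4 term: −1/1209600 · (1.08379e-10 − 1.77584e-10) = 5.72134e-17.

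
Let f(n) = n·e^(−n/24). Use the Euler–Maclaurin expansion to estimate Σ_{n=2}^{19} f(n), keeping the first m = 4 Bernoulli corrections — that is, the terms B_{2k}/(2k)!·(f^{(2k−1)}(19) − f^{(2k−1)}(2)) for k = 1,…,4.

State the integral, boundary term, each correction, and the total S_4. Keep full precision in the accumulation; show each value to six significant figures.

The integral term ∫_2^19 x·e^(−x/24) dx = 106.520.
Boundary: ½(f(2) + f(19)) = ½(1.84009 + 8.60869) = 5.22439.
Running total after boundary: 111.744.
k=1: B_{2}/(2)! × [f^{(1)}(19) − f^{(1)}(2)] = 1/12 × (0.0943935 − 0.843374) = -0.0624150.
After k=1: 111.682.
k=2: B_{4}/(4)! × [f^{(3)}(19) − f^{(3)}(2)] = −1/720 × (0.00173710 − 0.00465879) = 4.05790e-06.
After k=2: 111.682.
k=3: B_{6}/(6)! × [f^{(5)}(19) − f^{(5)}(2)] = 1/30240 × (5.74710e-06 − 1.36344e-05) = -2.60822e-10.
After k=3: 111.682.
k=4: B_{8}/(8)! × [f^{(7)}(19) − f^{(7)}(2)] = −1/1209600 × (1.47194e-08 − 3.32995e-08) = 1.53605e-14.

S_4 ≈ 111.682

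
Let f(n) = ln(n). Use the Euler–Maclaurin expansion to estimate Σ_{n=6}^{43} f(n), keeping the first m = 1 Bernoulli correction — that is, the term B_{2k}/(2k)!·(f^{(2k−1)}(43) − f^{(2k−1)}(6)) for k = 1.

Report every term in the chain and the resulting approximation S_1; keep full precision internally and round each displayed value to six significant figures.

Integral: ∫_6^43 ln(x) dx = 113.981.
Boundary: ½(f(6) + f(43)) = ½(1.79176 + 3.76120) = 2.77648.
So far: 116.758.
k=1: B_{2}/(2)! × [f^{(1)}(43) − f^{(1)}(6)] = 1/12 × (0.0232558 − 0.166667) = -0.0119509.

S_1 ≈ 116.746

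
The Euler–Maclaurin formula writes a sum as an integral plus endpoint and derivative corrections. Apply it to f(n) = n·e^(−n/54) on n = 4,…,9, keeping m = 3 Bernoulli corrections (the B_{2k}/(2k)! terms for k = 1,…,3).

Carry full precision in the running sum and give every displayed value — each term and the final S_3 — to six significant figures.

The integral term ∫_4^9 x·e^(−x/54) dx = 28.6535.
Boundary: ½(f(4) + f(9)) = ½(3.71441 + 7.61834) = 5.66637.
Running total after boundary: 34.3198.
k=1: B_{2}/(2)! × [f^{(1)}(9) − f^{(1)}(4)] = 1/12 × (0.705401 − 0.859818) = -0.0128680.
After k=1: 34.3070.
k=2: B_{4}/(4)! × [f^{(3)}(9) − f^{(3)}(4)] = −1/720 × (0.000822485 − 0.000931764) = 1.51777e-07.
After k=2: 34.3070.
k=3: B_{6}/(6)! × [f^{(5)}(9) − f^{(5)}(4)] = 1/30240 × (4.81160e-07 − 5.37951e-07) = -1.87802e-12.

S_3 ≈ 34.3070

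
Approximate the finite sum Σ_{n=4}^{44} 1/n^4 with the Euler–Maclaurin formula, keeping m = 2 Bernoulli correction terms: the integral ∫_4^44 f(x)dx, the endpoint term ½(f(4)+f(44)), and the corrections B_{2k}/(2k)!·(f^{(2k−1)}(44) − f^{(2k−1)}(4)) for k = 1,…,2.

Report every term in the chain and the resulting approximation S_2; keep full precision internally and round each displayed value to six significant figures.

S_2 ≈ 0.00747302

∫_4^44 1/x^4 dx evaluates to 0.00520442.
½[f(4) + f(44)] = ½[0.00390625 + 2.66802e-07] = 0.00195326.
So far: 0.00715768.
Order-1 term: 1/12 · (-2.42547e-08 − (-0.00390625)) = 0.000325519.
Running total after k=1: 0.00748320.
Order-2 term: −1/720 · (-3.75848e-10 − (-0.00732422)) = -1.01725e-05.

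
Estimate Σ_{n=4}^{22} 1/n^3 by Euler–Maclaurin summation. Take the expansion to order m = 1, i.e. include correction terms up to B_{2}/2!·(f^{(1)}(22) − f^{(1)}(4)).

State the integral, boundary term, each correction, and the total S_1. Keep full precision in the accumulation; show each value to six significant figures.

The integral term ∫_4^22 1/x^3 dx = 0.0302169.
Boundary: ½(f(4) + f(22)) = ½(0.0156250 + 9.39144e-05) = 0.00785946.
Integral + boundary = 0.0380764.
k=1: B_{2}/(2)! × [f^{(1)}(22) − f^{(1)}(4)] = 1/12 × (-1.28065e-05 − (-0.0117188)) = 0.000975495.

S_1 ≈ 0.0390519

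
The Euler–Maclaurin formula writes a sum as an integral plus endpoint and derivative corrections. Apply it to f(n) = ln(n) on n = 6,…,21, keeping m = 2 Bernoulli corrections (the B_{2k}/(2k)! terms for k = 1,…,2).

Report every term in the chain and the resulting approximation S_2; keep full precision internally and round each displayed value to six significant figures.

The integral term ∫_6^21 ln(x) dx = 38.1844.
Boundary: ½(f(6) + f(21)) = ½(1.79176 + 3.04452) = 2.41814.
Integral + boundary = 40.6026.
k=1: B_{2}/(2)! × [f^{(1)}(21) − f^{(1)}(6)] = 1/12 × (0.0476190 − 0.166667) = -0.00992063.
Partial sum through k=1: 40.5926.
k=2: B_{4}/(4)! × [f^{(3)}(21) − f^{(3)}(6)] = −1/720 × (0.000215959 − 0.00925926) = 1.25601e-05.

S_2 ≈ 40.5926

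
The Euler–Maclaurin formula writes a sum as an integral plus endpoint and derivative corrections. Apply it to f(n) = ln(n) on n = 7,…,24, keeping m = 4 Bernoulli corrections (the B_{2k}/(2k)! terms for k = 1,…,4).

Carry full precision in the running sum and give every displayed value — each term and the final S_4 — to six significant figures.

The integral term ∫_7^24 ln(x) dx = 45.6519.
Boundary: ½(f(7) + f(24)) = ½(1.94591 + 3.17805) = 2.56198.
Integral + boundary = 48.2139.
Order-1 term: 1/12 · (0.0416667 − 0.142857) = -0.00843254.
After k=1: 48.2055.
Order-2 term: −1/720 · (0.000144676 − 0.00583090) = 7.89754e-06.
After k=2: 48.2055.
Order-3 term: 1/30240 · (3.01408e-06 − 0.00142798) = -4.71218e-08.
After k=3: 48.2055.
Order-4 term: −1/1209600 · (1.56983e-07 − 0.000874271) = 7.22647e-10.

S_4 ≈ 48.2055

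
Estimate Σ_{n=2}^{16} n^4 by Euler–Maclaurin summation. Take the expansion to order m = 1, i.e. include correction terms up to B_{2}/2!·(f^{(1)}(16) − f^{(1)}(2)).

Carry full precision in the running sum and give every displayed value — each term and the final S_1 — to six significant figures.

S_1 ≈ 243847

Integral: ∫_2^16 x^4 dx = 209709.
Endpoint term: (f(2) + f(16))/2 = (16.0000 + 65536.0)/2 = 32776.0.
Integral + boundary = 242485.
Correction k=1: B_{2}/2! · (f^{(1)}(16) − f^{(1)}(2)) = 1/12 · (16384.0 − 32.0000) = 1362.67.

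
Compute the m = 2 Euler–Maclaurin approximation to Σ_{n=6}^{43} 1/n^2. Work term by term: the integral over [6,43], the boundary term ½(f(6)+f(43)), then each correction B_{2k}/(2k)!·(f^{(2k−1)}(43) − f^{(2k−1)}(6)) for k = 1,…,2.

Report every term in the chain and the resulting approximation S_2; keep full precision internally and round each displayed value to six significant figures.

S_2 ≈ 0.158335

The integral term ∫_6^43 1/x^2 dx = 0.143411.
½[f(6) + f(43)] = ½[0.0277778 + 0.000540833] = 0.0141593.
Integral + boundary = 0.157570.
Correction k=1: B_{2}/2! · (f^{(1)}(43) − f^{(1)}(6)) = 1/12 · (-2.51550e-05 − (-0.00925926)) = 0.000769509.
After k=1: 0.158340.
Correction k=2: B_{4}/4! · (f^{(3)}(43) − f^{(3)}(6)) = −1/720 · (-1.63256e-07 − (-0.00308642)) = -4.28647e-06.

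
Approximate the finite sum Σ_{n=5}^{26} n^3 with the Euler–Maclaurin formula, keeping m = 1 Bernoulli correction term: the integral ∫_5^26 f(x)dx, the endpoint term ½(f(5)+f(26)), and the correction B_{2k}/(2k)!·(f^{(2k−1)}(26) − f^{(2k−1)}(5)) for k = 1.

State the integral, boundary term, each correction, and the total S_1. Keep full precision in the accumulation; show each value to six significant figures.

S_1 ≈ 123101

∫_5^26 x^3 dx evaluates to 114088.
½[f(5) + f(26)] = ½[125.000 + 17576.0] = 8850.50.
Integral + boundary = 122938.
Order-1 term: 1/12 · (2028.00 − 75.0000) = 162.750.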